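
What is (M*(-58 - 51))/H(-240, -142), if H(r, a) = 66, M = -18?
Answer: 327/11 ≈ 29.727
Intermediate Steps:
(M*(-58 - 51))/H(-240, -142) = -18*(-58 - 51)/66 = -18*(-109)*(1/66) = 1962*(1/66) = 327/11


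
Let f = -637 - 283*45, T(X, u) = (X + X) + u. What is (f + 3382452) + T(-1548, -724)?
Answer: 3365260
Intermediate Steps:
T(X, u) = u + 2*X (T(X, u) = 2*X + u = u + 2*X)
f = -13372 (f = -637 - 12735 = -13372)
(f + 3382452) + T(-1548, -724) = (-13372 + 3382452) + (-724 + 2*(-1548)) = 3369080 + (-724 - 3096) = 3369080 - 3820 = 3365260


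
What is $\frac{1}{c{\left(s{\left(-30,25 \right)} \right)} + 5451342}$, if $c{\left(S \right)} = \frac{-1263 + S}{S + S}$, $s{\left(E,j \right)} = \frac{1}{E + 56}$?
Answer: $\frac{2}{10869847} \approx 1.84 \cdot 10^{-7}$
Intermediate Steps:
$s{\left(E,j \right)} = \frac{1}{56 + E}$
$c{\left(S \right)} = \frac{-1263 + S}{2 S}$
$\frac{1}{c{\left(s{\left(-30,25 \right)} \right)} + 5451342} = \frac{1}{\frac{-1263 + \frac{1}{56 - 30}}{2 \frac{1}{56 - 30}} + 5451342} = \frac{1}{\frac{-1263 + \frac{1}{26}}{2 \cdot \frac{1}{26}} + 5451342} = \frac{1}{\frac{\frac{1}{\frac{1}{26}} \left(-1263 + \frac{1}{26}\right)}{2} + 5451342} = \frac{1}{\frac{1}{2} \cdot 26 \left(- \frac{32837}{26}\right) + 5451342} = \frac{1}{- \frac{32837}{2} + 5451342} = \frac{1}{\frac{10869847}{2}} = \frac{2}{10869847}$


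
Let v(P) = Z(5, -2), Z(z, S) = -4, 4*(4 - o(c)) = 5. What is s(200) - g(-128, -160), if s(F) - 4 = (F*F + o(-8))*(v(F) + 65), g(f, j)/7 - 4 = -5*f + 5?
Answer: 9742515/4 ≈ 2.4356e+6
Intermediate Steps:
o(c) = 11/4 (o(c) = 4 - ¼*5 = 4 - 5/4 = 11/4)
v(P) = -4
g(f, j) = 63 - 35*f (g(f, j) = 28 + 7*(-5*f + 5) = 28 + 7*(5 - 5*f) = 28 + (35 - 35*f) = 63 - 35*f)
s(F) = 687/4 + 61*F² (s(F) = 4 + (F*F + 11/4)*(-4 + 65) = 4 + (F² + 11/4)*61 = 4 + (11/4 + F²)*61 = 4 + (671/4 + 61*F²) = 687/4 + 61*F²)
s(200) - g(-128, -160) = (687/4 + 61*200²) - (63 - 35*(-128)) = (687/4 + 61*40000) - (63 + 4480) = (687/4 + 2440000) - 1*4543 = 9760687/4 - 4543 = 9742515/4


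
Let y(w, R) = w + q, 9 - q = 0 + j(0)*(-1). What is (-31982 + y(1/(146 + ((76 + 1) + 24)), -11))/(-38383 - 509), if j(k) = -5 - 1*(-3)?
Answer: 658152/800527 ≈ 0.82215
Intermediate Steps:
j(k) = -2 (j(k) = -5 + 3 = -2)
q = 7 (q = 9 - (0 - 2*(-1)) = 9 - (0 + 2) = 9 - 1*2 = 9 - 2 = 7)
y(w, R) = 7 + w (y(w, R) = w + 7 = 7 + w)
(-31982 + y(1/(146 + ((76 + 1) + 24)), -11))/(-38383 - 509) = (-31982 + (7 + 1/(146 + ((76 + 1) + 24))))/(-38383 - 509) = (-31982 + (7 + 1/(146 + (77 + 24))))/(-38892) = (-31982 + (7 + 1/(146 + 101)))*(-1/38892) = (-31982 + (7 + 1/247))*(-1/38892) = (-31982 + 1730/247)*(-1/38892) = -7897824/247*(-1/38892) = 658152/800527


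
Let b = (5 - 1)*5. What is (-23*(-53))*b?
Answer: 24380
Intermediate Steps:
b = 20 (b = 4*5 = 20)
(-23*(-53))*b = -23*(-53)*20 = 1219*20 = 24380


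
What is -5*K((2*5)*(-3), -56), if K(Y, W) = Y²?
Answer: -4500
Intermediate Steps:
-5*K((2*5)*(-3), -56) = -5*((2*5)*(-3))² = -5*(10*(-3))² = -5*(-30)² = -5*900 = -4500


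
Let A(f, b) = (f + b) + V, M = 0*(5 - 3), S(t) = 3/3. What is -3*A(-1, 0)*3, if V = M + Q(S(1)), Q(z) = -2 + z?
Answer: 18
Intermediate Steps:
S(t) = 1 (S(t) = 3*(⅓) = 1)
M = 0 (M = 0*2 = 0)
V = -1 (V = 0 + (-2 + 1) = 0 - 1 = -1)
A(f, b) = -1 + b + f (A(f, b) = (f + b) - 1 = (b + f) - 1 = -1 + b + f)
-3*A(-1, 0)*3 = -3*(-1 + 0 - 1)*3 = -3*(-2)*3 = 6*3 = 18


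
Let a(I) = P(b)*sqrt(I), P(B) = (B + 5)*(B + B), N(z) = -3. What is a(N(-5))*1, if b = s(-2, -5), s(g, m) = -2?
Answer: -12*I*sqrt(3) ≈ -20.785*I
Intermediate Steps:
b = -2
P(B) = 2*B*(5 + B) (P(B) = (5 + B)*(2*B) = 2*B*(5 + B))
a(I) = -12*sqrt(I) (a(I) = (2*(-2)*(5 - 2))*sqrt(I) = (2*(-2)*3)*sqrt(I) = -12*sqrt(I))
a(N(-5))*1 = -12*I*sqrt(3)*1 = -12*I*sqrt(3)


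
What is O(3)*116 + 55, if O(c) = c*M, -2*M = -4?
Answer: 751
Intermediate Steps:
M = 2 (M = -1/2*(-4) = 2)
O(c) = 2*c (O(c) = c*2 = 2*c)
O(3)*116 + 55 = (2*3)*116 + 55 = 6*116 + 55 = 696 + 55 = 751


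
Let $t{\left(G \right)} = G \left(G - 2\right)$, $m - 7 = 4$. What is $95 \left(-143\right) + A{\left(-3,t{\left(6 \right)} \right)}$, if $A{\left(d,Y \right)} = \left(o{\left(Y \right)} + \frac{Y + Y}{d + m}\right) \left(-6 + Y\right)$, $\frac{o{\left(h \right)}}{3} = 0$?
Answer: $-13477$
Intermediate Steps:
$m = 11$ ($m = 7 + 4 = 11$)
$t{\left(G \right)} = G \left(-2 + G\right)$
$o{\left(h \right)} = 0$ ($o{\left(h \right)} = 3 \cdot 0 = 0$)
$A{\left(d,Y \right)} = \frac{2 Y \left(-6 + Y\right)}{11 + d}$ ($A{\left(d,Y \right)} = \left(0 + \frac{Y + Y}{d + 11}\right) \left(-6 + Y\right) = \left(0 + \frac{2 Y}{11 + d}\right) \left(-6 + Y\right) = \frac{2 Y}{11 + d} \left(-6 + Y\right) = \frac{2 Y \left(-6 + Y\right)}{11 + d}$)
$95 \left(-143\right) + A{\left(-3,t{\left(6 \right)} \right)} = 95 \left(-143\right) + \frac{2 \cdot 6 \left(-2 + 6\right) \left(-6 + 6 \left(-2 + 6\right)\right)}{11 - 3} = -13585 + \frac{2 \cdot 6 \cdot 4 \left(-6 + 6 \cdot 4\right)}{8} = -13585 + 2 \cdot 24 \cdot \frac{1}{8} \left(-6 + 24\right) = -13585 + 2 \cdot 24 \cdot \frac{1}{8} \cdot 18 = -13585 + 108 = -13477$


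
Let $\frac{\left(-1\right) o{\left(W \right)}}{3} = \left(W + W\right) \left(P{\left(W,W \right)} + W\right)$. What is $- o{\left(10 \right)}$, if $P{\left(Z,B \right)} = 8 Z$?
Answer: $5400$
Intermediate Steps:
$o{\left(W \right)} = - 54 W^{2}$ ($o{\left(W \right)} = - 3 \left(W + W\right) \left(8 W + W\right) = - 3 \cdot 2 W 9 W = - 3 \cdot 18 W^{2} = - 54 W^{2}$)
$- o{\left(10 \right)} = - \left(-54\right) 10^{2} = - \left(-54\right) 100 = \left(-1\right) \left(-5400\right) = 5400$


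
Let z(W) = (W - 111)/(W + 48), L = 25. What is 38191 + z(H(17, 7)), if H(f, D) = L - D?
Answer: 840171/22 ≈ 38190.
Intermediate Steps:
H(f, D) = 25 - D
z(W) = (-111 + W)/(48 + W)
38191 + z(H(17, 7)) = 38191 + (-111 + (25 - 1*7))/(48 + (25 - 1*7)) = 38191 + (-111 + (25 - 7))/(48 + (25 - 7)) = 38191 + (-111 + 18)/(48 + 18) = 38191 - 93/66 = 38191 + (1/66)*(-93) = 38191 - 31/22 = 840171/22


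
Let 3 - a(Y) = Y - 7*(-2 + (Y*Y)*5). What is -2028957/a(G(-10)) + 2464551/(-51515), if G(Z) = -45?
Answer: -279280566714/3652877135 ≈ -76.455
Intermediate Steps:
a(Y) = -11 - Y + 35*Y² (a(Y) = 3 - (Y - 7*(-2 + (Y*Y)*5)) = 3 - (Y - 7*(-2 + Y²*5)) = 3 - (Y - 7*(-2 + 5*Y²)) = 3 - (Y + (14 - 35*Y²)) = 3 - (14 + Y - 35*Y²) = 3 + (-14 - Y + 35*Y²) = -11 - Y + 35*Y²)
-2028957/a(G(-10)) + 2464551/(-51515) = -2028957/(-11 - 1*(-45) + 35*(-45)²) + 2464551/(-51515) = -2028957/(-11 + 45 + 35*2025) + 2464551*(-1/51515) = -2028957/(-11 + 45 + 70875) - 2464551/51515 = -2028957/70909 - 2464551/51515 = -279280566714/3652877135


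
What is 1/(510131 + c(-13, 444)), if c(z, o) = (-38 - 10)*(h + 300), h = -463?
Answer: 1/517955 ≈ 1.9307e-6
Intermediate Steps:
c(z, o) = 7824 (c(z, o) = (-38 - 10)*(-463 + 300) = -48*(-163) = 7824)
1/(510131 + c(-13, 444)) = 1/(510131 + 7824) = 1/517955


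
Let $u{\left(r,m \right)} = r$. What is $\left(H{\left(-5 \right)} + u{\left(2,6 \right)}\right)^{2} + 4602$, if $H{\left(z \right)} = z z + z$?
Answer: $5086$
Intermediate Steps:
$H{\left(z \right)} = z + z^{2}$ ($H{\left(z \right)} = z^{2} + z = z + z^{2}$)
$\left(H{\left(-5 \right)} + u{\left(2,6 \right)}\right)^{2} + 4602 = \left(- 5 \left(1 - 5\right) + 2\right)^{2} + 4602 = \left(\left(-5\right) \left(-4\right) + 2\right)^{2} + 4602 = \left(20 + 2\right)^{2} + 4602 = 22^{2} + 4602 = 484 + 4602 = 5086$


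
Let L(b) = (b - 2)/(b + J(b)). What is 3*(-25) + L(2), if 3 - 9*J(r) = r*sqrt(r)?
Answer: -75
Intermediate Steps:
J(r) = 1/3 - r**(3/2)/9 (J(r) = 1/3 - r*sqrt(r)/9 = 1/3 - r**(3/2)/9)
L(b) = (-2 + b)/(1/3 + b - b**(3/2)/9) (L(b) = (b - 2)/(b + (1/3 - b**(3/2)/9)) = (-2 + b)/(1/3 + b - b**(3/2)/9))
3*(-25) + L(2) = 3*(-25) + 9*(-2 + 2)/(3 - 2**(3/2) + 9*2) = -75 + 9*0/(3 - 2*sqrt(2) + 18) = -75 + 9*0/(21 - 2*sqrt(2)) = -75 + 0 = -75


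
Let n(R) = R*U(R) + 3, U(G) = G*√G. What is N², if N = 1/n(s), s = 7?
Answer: 4204/70543201 - 147*√7/141086402 ≈ 5.6838e-5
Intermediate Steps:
U(G) = G^(3/2)
n(R) = 3 + R^(5/2) (n(R) = R*R^(3/2) + 3 = R^(5/2) + 3 = 3 + R^(5/2))
N = 1/(3 + 49*√7) (N = 1/(3 + 7^(5/2)) = 1/(3 + 49*√7) ≈ 0.0075391)
N² = (-3/16798 + 49*√7/16798)²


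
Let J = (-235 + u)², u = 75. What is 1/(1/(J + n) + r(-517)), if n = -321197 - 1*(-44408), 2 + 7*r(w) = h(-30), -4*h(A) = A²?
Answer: -1758323/57019910 ≈ -0.030837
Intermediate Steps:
h(A) = -A²/4
r(w) = -227/7 (r(w) = -2/7 + (-¼*(-30)²)/7 = -2/7 + (-¼*900)/7 = -2/7 + (⅐)*(-225) = -2/7 - 225/7 = -227/7)
n = -276789 (n = -321197 + 44408 = -276789)
J = 25600 (J = (-235 + 75)² = (-160)² = 25600)
1/(1/(J + n) + r(-517)) = 1/(1/(25600 - 276789) - 227/7) = 1/(1/(-251189) - 227/7) = 1/(-1/251189 - 227/7) = 1/(-57019910/1758323) = -1758323/57019910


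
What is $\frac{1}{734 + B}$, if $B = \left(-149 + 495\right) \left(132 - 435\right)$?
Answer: $- \frac{1}{104104} \approx -9.6058 \cdot 10^{-6}$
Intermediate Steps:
$B = -104838$ ($B = 346 \left(-303\right) = -104838$)
$\frac{1}{734 + B} = \frac{1}{734 - 104838} = \frac{1}{-104104} = - \frac{1}{104104}$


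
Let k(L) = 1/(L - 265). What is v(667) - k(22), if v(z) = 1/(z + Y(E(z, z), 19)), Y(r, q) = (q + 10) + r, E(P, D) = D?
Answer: 1606/331209 ≈ 0.0048489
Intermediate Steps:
k(L) = 1/(-265 + L)
Y(r, q) = 10 + q + r (Y(r, q) = (10 + q) + r = 10 + q + r)
v(z) = 1/(29 + 2*z) (v(z) = 1/(z + (10 + 19 + z)) = 1/(z + (29 + z)) = 1/(29 + 2*z))
v(667) - k(22) = 1/(29 + 2*667) - 1/(-265 + 22) = 1/(29 + 1334) - 1/(-243) = 1/1363 - 1*(-1/243) = 1/1363 + 1/243 = 1606/331209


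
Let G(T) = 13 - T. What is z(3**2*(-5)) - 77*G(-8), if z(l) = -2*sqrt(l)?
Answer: -1617 - 6*I*sqrt(5) ≈ -1617.0 - 13.416*I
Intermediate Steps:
z(3**2*(-5)) - 77*G(-8) = -2*3*I*sqrt(5) - 77*(13 - 1*(-8)) = -2*3*I*sqrt(5) - 77*(13 + 8) = -6*I*sqrt(5) - 77*21 = -6*I*sqrt(5) - 1617 = -1617 - 6*I*sqrt(5)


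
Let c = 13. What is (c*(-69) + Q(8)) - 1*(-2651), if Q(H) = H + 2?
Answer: 1764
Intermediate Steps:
Q(H) = 2 + H
(c*(-69) + Q(8)) - 1*(-2651) = (13*(-69) + (2 + 8)) - 1*(-2651) = (-897 + 10) + 2651 = -887 + 2651 = 1764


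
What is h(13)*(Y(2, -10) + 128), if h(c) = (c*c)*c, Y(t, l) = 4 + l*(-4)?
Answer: 377884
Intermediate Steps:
Y(t, l) = 4 - 4*l
h(c) = c³ (h(c) = c²*c = c³)
h(13)*(Y(2, -10) + 128) = 13³*((4 - 4*(-10)) + 128) = 2197*((4 + 40) + 128) = 2197*(44 + 128) = 2197*172 = 377884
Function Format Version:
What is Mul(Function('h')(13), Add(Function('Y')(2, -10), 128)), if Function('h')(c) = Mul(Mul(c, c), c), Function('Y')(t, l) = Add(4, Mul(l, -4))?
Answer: 377884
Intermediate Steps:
Function('Y')(t, l) = Add(4, Mul(-4, l))
Function('h')(c) = Pow(c, 3) (Function('h')(c) = Mul(Pow(c, 2), c) = Pow(c, 3))
Mul(Function('h')(13), Add(Function('Y')(2, -10), 128)) = Mul(Pow(13, 3), Add(Add(4, Mul(-4, -10)), 128)) = Mul(2197, Add(Add(4, 40), 128)) = Mul(2197, Add(44, 128)) = Mul(2197, 172) = 377884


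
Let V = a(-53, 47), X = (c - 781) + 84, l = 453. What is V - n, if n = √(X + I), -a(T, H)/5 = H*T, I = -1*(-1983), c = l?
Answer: 12455 - √1739 ≈ 12413.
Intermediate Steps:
c = 453
I = 1983
X = -244 (X = (453 - 781) + 84 = -328 + 84 = -244)
a(T, H) = -5*H*T
V = 12455 (V = -5*47*(-53) = 12455)
n = √1739 (n = √(-244 + 1983) = √1739 ≈ 41.701)
V - n = 12455 - √1739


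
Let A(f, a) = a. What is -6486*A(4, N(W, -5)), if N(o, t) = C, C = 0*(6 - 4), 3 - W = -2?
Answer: 0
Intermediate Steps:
W = 5 (W = 3 - 1*(-2) = 3 + 2 = 5)
C = 0 (C = 0*2 = 0)
N(o, t) = 0
-6486*A(4, N(W, -5)) = -6486*0 = 0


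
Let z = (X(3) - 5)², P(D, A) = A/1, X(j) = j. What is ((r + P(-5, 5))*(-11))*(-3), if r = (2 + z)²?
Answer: 1353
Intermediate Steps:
P(D, A) = A (P(D, A) = A*1 = A)
z = 4 (z = (3 - 5)² = (-2)² = 4)
r = 36 (r = (2 + 4)² = 6² = 36)
((r + P(-5, 5))*(-11))*(-3) = ((36 + 5)*(-11))*(-3) = (41*(-11))*(-3) = -451*(-3) = 1353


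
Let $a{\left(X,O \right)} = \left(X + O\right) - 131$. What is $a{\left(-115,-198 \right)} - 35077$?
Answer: $-35521$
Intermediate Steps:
$a{\left(X,O \right)} = -131 + O + X$ ($a{\left(X,O \right)} = \left(O + X\right) - 131 = -131 + O + X$)
$a{\left(-115,-198 \right)} - 35077 = \left(-131 - 198 - 115\right) - 35077 = -444 - 35077 = -35521$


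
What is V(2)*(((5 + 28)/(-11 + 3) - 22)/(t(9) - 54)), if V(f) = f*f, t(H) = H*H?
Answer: -209/54 ≈ -3.8704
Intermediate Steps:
t(H) = H²
V(f) = f²
V(2)*(((5 + 28)/(-11 + 3) - 22)/(t(9) - 54)) = 2²*(((5 + 28)/(-11 + 3) - 22)/(9² - 54)) = 4*((33/(-8) - 22)/(81 - 54)) = 4*((33*(-⅛) - 22)/27) = 4*((-33/8 - 22)*(1/27)) = 4*(-209/8*1/27) = 4*(-209/216) = -209/54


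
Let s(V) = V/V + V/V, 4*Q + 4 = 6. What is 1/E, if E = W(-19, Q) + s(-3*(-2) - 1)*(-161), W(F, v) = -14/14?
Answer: -1/323 ≈ -0.0030960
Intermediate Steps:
Q = 1/2 (Q = -1 + (1/4)*6 = -1 + 3/2 = 1/2 ≈ 0.50000)
s(V) = 2 (s(V) = 1 + 1 = 2)
W(F, v) = -1 (W(F, v) = -14*1/14 = -1)
E = -323 (E = -1 + 2*(-161) = -1 - 322 = -323)
1/E = 1/(-323) = -1/323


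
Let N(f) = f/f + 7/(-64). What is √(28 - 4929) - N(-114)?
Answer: -57/64 + 13*I*√29 ≈ -0.89063 + 70.007*I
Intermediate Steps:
N(f) = 57/64 (N(f) = 1 + 7*(-1/64) = 1 - 7/64 = 57/64)
√(28 - 4929) - N(-114) = √(28 - 4929) - 1*57/64 = √(-4901) - 57/64 = 13*I*√29 - 57/64 = -57/64 + 13*I*√29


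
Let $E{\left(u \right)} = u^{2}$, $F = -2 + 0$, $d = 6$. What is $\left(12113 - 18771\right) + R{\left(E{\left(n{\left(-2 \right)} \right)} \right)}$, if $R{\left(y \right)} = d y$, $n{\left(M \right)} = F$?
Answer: $-6634$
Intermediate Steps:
$F = -2$
$n{\left(M \right)} = -2$
$R{\left(y \right)} = 6 y$
$\left(12113 - 18771\right) + R{\left(E{\left(n{\left(-2 \right)} \right)} \right)} = \left(12113 - 18771\right) + 6 \left(-2\right)^{2} = -6658 + 6 \cdot 4 = -6658 + 24 = -6634$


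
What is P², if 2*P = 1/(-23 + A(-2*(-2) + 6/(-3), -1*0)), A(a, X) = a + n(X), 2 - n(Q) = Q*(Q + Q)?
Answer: 1/1444 ≈ 0.00069252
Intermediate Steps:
n(Q) = 2 - 2*Q² (n(Q) = 2 - Q*(Q + Q) = 2 - Q*2*Q = 2 - 2*Q²)
A(a, X) = 2 + a - 2*X² (A(a, X) = a + (2 - 2*X²) = 2 + a - 2*X²)
P = -1/38 (P = 1/(2*(-23 + (2 + (-2*(-2) + 6/(-3)) - 2*(-1*0)²))) = 1/(2*(-23 + (2 + (4 + 6*(-⅓)) - 2*0²))) = 1/(2*(-23 + (2 + (4 - 2) - 2*0))) = 1/(2*(-23 + (2 + 2 + 0))) = 1/(2*(-23 + 4)) = (½)/(-19) = (½)*(-1/19) = -1/38 ≈ -0.026316)
P² = (-1/38)² = 1/1444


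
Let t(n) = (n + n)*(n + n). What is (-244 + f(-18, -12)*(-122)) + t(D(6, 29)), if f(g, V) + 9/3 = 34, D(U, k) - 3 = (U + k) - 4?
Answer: 598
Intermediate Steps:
D(U, k) = -1 + U + k (D(U, k) = 3 + ((U + k) - 4) = 3 + (-4 + U + k) = -1 + U + k)
f(g, V) = 31 (f(g, V) = -3 + 34 = 31)
t(n) = 4*n² (t(n) = (2*n)*(2*n) = 4*n²)
(-244 + f(-18, -12)*(-122)) + t(D(6, 29)) = (-244 + 31*(-122)) + 4*(-1 + 6 + 29)² = (-244 - 3782) + 4*34² = -4026 + 4*1156 = -4026 + 4624 = 598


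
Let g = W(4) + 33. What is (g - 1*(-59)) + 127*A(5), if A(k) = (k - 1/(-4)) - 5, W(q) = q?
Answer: 511/4 ≈ 127.75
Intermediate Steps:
g = 37 (g = 4 + 33 = 37)
A(k) = -19/4 + k (A(k) = (k - 1*(-¼)) - 5 = (k + ¼) - 5 = (¼ + k) - 5 = -19/4 + k)
(g - 1*(-59)) + 127*A(5) = (37 - 1*(-59)) + 127*(-19/4 + 5) = (37 + 59) + 127*(¼) = 96 + 127/4 = 511/4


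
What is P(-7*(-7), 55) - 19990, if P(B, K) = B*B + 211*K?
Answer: -5984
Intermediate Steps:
P(B, K) = B² + 211*K
P(-7*(-7), 55) - 19990 = ((-7*(-7))² + 211*55) - 19990 = (49² + 11605) - 19990 = (2401 + 11605) - 19990 = 14006 - 19990 = -5984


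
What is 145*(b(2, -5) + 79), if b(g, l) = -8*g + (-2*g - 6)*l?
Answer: 16385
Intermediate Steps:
b(g, l) = -8*g + l*(-6 - 2*g) (b(g, l) = -8*g + (-6 - 2*g)*l = -8*g + l*(-6 - 2*g))
145*(b(2, -5) + 79) = 145*((-8*2 - 6*(-5) - 2*2*(-5)) + 79) = 145*((-16 + 30 + 20) + 79) = 145*(34 + 79) = 145*113 = 16385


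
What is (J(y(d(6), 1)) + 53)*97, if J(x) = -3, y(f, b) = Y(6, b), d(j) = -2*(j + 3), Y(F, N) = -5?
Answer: 4850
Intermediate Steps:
d(j) = -6 - 2*j (d(j) = -2*(3 + j) = -6 - 2*j)
y(f, b) = -5
(J(y(d(6), 1)) + 53)*97 = (-3 + 53)*97 = 50*97 = 4850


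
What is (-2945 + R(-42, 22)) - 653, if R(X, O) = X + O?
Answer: -3618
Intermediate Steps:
R(X, O) = O + X
(-2945 + R(-42, 22)) - 653 = (-2945 + (22 - 42)) - 653 = (-2945 - 20) - 653 = -2965 - 653 = -3618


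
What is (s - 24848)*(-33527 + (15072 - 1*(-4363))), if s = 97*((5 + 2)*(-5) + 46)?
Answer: 335121852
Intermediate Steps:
s = 1067 (s = 97*(7*(-5) + 46) = 97*(-35 + 46) = 97*11 = 1067)
(s - 24848)*(-33527 + (15072 - 1*(-4363))) = (1067 - 24848)*(-33527 + (15072 - 1*(-4363))) = -23781*(-33527 + (15072 + 4363)) = -23781*(-33527 + 19435) = -23781*(-14092) = 335121852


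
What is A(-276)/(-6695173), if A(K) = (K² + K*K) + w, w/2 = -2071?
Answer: -148210/6695173 ≈ -0.022137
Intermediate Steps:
w = -4142 (w = 2*(-2071) = -4142)
A(K) = -4142 + 2*K² (A(K) = (K² + K*K) - 4142 = (K² + K²) - 4142 = 2*K² - 4142 = -4142 + 2*K²)
A(-276)/(-6695173) = (-4142 + 2*(-276)²)/(-6695173) = (-4142 + 2*76176)*(-1/6695173) = (-4142 + 152352)*(-1/6695173) = 148210*(-1/6695173) = -148210/6695173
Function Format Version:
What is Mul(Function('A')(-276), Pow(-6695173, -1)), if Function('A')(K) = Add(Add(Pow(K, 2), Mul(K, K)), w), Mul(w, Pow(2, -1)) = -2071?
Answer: Rational(-148210, 6695173) ≈ -0.022137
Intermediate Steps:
w = -4142 (w = Mul(2, -2071) = -4142)
Function('A')(K) = Add(-4142, Mul(2, Pow(K, 2))) (Function('A')(K) = Add(Add(Pow(K, 2), Mul(K, K)), -4142) = Add(Add(Pow(K, 2), Pow(K, 2)), -4142) = Add(Mul(2, Pow(K, 2)), -4142) = Add(-4142, Mul(2, Pow(K, 2))))
Mul(Function('A')(-276), Pow(-6695173, -1)) = Mul(Add(-4142, Mul(2, Pow(-276, 2))), Pow(-6695173, -1)) = Mul(Add(-4142, Mul(2, 76176)), Rational(-1, 6695173)) = Mul(Add(-4142, 152352), Rational(-1, 6695173)) = Mul(148210, Rational(-1, 6695173)) = Rational(-148210, 6695173)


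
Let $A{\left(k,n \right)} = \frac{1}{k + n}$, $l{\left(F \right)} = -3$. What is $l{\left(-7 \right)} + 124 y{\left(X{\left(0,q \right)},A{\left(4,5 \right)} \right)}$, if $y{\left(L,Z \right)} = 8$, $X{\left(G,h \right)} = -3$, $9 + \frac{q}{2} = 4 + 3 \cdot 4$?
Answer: $989$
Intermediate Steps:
$q = 14$ ($q = -18 + 2 \left(4 + 3 \cdot 4\right) = -18 + 2 \left(4 + 12\right) = -18 + 2 \cdot 16 = -18 + 32 = 14$)
$l{\left(-7 \right)} + 124 y{\left(X{\left(0,q \right)},A{\left(4,5 \right)} \right)} = -3 + 124 \cdot 8 = -3 + 992 = 989$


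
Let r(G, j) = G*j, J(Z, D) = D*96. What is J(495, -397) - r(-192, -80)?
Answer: -53472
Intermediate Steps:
J(Z, D) = 96*D
J(495, -397) - r(-192, -80) = 96*(-397) - (-192)*(-80) = -38112 - 1*15360 = -38112 - 15360 = -53472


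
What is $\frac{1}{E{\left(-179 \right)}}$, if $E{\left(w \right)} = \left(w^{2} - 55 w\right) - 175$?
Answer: $\frac{1}{41711} \approx 2.3974 \cdot 10^{-5}$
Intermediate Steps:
$E{\left(w \right)} = -175 + w^{2} - 55 w$ ($E{\left(w \right)} = \left(w^{2} - 55 w\right) - 175 = -175 + w^{2} - 55 w$)
$\frac{1}{E{\left(-179 \right)}} = \frac{1}{-175 + \left(-179\right)^{2} - -9845} = \frac{1}{-175 + 32041 + 9845} = \frac{1}{41711}$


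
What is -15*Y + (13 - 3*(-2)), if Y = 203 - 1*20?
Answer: -2726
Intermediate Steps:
Y = 183 (Y = 203 - 20 = 183)
-15*Y + (13 - 3*(-2)) = -15*183 + (13 - 3*(-2)) = -2745 + (13 + 6) = -2745 + 19 = -2726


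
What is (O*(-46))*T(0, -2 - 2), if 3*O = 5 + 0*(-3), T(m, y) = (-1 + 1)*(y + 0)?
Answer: 0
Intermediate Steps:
T(m, y) = 0 (T(m, y) = 0*y = 0)
O = 5/3 (O = (5 + 0*(-3))/3 = (5 + 0)/3 = (⅓)*5 = 5/3 ≈ 1.6667)
(O*(-46))*T(0, -2 - 2) = ((5/3)*(-46))*0 = -230/3*0 = 0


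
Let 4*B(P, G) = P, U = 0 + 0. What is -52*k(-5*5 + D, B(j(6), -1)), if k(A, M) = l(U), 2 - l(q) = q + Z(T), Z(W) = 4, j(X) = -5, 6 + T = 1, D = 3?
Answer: 104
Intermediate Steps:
T = -5 (T = -6 + 1 = -5)
U = 0
l(q) = -2 - q (l(q) = 2 - (q + 4) = 2 - (4 + q) = 2 + (-4 - q) = -2 - q)
B(P, G) = P/4
k(A, M) = -2 (k(A, M) = -2 - 1*0 = -2 + 0 = -2)
-52*k(-5*5 + D, B(j(6), -1)) = -52*(-2) = 104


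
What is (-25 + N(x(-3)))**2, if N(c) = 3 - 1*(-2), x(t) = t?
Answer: 400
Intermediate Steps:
N(c) = 5 (N(c) = 3 + 2 = 5)
(-25 + N(x(-3)))**2 = (-25 + 5)**2 = (-20)**2 = 400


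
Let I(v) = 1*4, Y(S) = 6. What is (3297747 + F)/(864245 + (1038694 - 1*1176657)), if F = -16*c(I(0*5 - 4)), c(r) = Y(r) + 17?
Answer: 3297379/726282 ≈ 4.5401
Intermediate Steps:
I(v) = 4
c(r) = 23 (c(r) = 6 + 17 = 23)
F = -368 (F = -16*23 = -368)
(3297747 + F)/(864245 + (1038694 - 1*1176657)) = (3297747 - 368)/(864245 + (1038694 - 1*1176657)) = 3297379/(864245 + (1038694 - 1176657)) = 3297379/(864245 - 137963) = 3297379/726282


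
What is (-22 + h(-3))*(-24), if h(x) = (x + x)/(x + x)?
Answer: 504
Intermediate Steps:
h(x) = 1 (h(x) = (2*x)/((2*x)) = (2*x)*(1/(2*x)) = 1)
(-22 + h(-3))*(-24) = (-22 + 1)*(-24) = -21*(-24) = 504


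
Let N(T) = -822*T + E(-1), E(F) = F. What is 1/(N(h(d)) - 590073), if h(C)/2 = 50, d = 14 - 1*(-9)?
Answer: -1/672274 ≈ -1.4875e-6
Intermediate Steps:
d = 23 (d = 14 + 9 = 23)
h(C) = 100 (h(C) = 2*50 = 100)
N(T) = -1 - 822*T (N(T) = -822*T - 1 = -1 - 822*T)
1/(N(h(d)) - 590073) = 1/((-1 - 822*100) - 590073) = 1/((-1 - 82200) - 590073) = 1/(-82201 - 590073) = 1/(-672274) = -1/672274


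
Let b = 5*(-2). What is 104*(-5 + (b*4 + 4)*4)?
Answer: -15496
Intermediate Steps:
b = -10
104*(-5 + (b*4 + 4)*4) = 104*(-5 + (-10*4 + 4)*4) = 104*(-5 + (-40 + 4)*4) = 104*(-5 - 36*4) = 104*(-5 - 144) = 104*(-149) = -15496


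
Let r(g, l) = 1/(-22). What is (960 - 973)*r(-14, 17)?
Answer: 13/22 ≈ 0.59091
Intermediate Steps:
r(g, l) = -1/22
(960 - 973)*r(-14, 17) = (960 - 973)*(-1/22) = -13*(-1/22) = 13/22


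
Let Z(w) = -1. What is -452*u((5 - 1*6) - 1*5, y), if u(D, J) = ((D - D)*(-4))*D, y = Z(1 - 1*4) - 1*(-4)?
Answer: 0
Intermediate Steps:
y = 3 (y = -1 - 1*(-4) = -1 + 4 = 3)
u(D, J) = 0 (u(D, J) = (0*(-4))*D = 0*D = 0)
-452*u((5 - 1*6) - 1*5, y) = -452*0 = 0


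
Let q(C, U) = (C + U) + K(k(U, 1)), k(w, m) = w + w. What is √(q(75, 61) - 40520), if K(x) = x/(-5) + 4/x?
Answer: 2*I*√939747090/305 ≈ 201.02*I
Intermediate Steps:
k(w, m) = 2*w
K(x) = 4/x - x/5 (K(x) = x*(-⅕) + 4/x = -x/5 + 4/x = 4/x - x/5)
q(C, U) = C + 2/U + 3*U/5 (q(C, U) = (C + U) + (4/((2*U)) - 2*U/5) = (C + U) + (4*(1/(2*U)) - 2*U/5) = (C + U) + (2/U - 2*U/5) = C + 2/U + 3*U/5)
√(q(75, 61) - 40520) = √((75 + 2/61 + (⅗)*61) - 40520) = √((75 + 2*(1/61) + 183/5) - 40520) = √((75 + 2/61 + 183/5) - 40520) = √(34048/305 - 40520) = √(-12324552/305) = 2*I*√939747090/305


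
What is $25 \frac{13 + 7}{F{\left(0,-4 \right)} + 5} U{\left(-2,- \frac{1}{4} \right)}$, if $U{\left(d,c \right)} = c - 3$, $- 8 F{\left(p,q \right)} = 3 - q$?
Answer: $- \frac{13000}{33} \approx -393.94$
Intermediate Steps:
$F{\left(p,q \right)} = - \frac{3}{8} + \frac{q}{8}$ ($F{\left(p,q \right)} = - \frac{3 - q}{8} = - \frac{3}{8} + \frac{q}{8}$)
$U{\left(d,c \right)} = -3 + c$
$25 \frac{13 + 7}{F{\left(0,-4 \right)} + 5} U{\left(-2,- \frac{1}{4} \right)} = 25 \frac{13 + 7}{\left(- \frac{3}{8} + \frac{1}{8} \left(-4\right)\right) + 5} \left(-3 - \frac{1}{4}\right) = 25 \frac{20}{\left(- \frac{3}{8} - \frac{1}{2}\right) + 5} \left(-3 - \frac{1}{4}\right) = 25 \frac{20}{- \frac{7}{8} + 5} \left(-3 - \frac{1}{4}\right) = 25 \frac{20}{\frac{33}{8}} \left(- \frac{13}{4}\right) = 25 \cdot 20 \cdot \frac{8}{33} \left(- \frac{13}{4}\right) = 25 \cdot \frac{160}{33} \left(- \frac{13}{4}\right) = \frac{4000}{33} \left(- \frac{13}{4}\right) = - \frac{13000}{33}$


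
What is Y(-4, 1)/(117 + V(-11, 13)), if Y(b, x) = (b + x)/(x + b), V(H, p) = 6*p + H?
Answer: 1/184 ≈ 0.0054348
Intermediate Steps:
V(H, p) = H + 6*p
Y(b, x) = 1 (Y(b, x) = (b + x)/(b + x) = 1)
Y(-4, 1)/(117 + V(-11, 13)) = 1/(117 + (-11 + 6*13)) = 1/(117 + (-11 + 78)) = 1/(117 + 67) = 1/184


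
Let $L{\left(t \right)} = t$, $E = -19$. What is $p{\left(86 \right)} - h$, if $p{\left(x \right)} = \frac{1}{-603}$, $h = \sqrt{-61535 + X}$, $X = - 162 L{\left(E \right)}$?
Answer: $- \frac{1}{603} - 7 i \sqrt{1193} \approx -0.0016584 - 241.78 i$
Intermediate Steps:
$X = 3078$ ($X = \left(-162\right) \left(-19\right) = 3078$)
$h = 7 i \sqrt{1193}$ ($h = \sqrt{-61535 + 3078} = \sqrt{-58457} = 7 i \sqrt{1193} \approx 241.78 i$)
$p{\left(x \right)} = - \frac{1}{603}$
$p{\left(86 \right)} - h = - \frac{1}{603} - 7 i \sqrt{1193}$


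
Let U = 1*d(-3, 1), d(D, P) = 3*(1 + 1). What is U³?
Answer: 216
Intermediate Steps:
d(D, P) = 6 (d(D, P) = 3*2 = 6)
U = 6 (U = 1*6 = 6)
U³ = 6³ = 216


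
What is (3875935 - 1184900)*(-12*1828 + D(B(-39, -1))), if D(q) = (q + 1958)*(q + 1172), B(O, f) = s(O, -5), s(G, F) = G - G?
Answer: 6116291989400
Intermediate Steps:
s(G, F) = 0
B(O, f) = 0
D(q) = (1172 + q)*(1958 + q) (D(q) = (1958 + q)*(1172 + q) = (1172 + q)*(1958 + q))
(3875935 - 1184900)*(-12*1828 + D(B(-39, -1))) = (3875935 - 1184900)*(-12*1828 + (2294776 + 0² + 3130*0)) = 2691035*(-21936 + (2294776 + 0 + 0)) = 2691035*(-21936 + 2294776) = 2691035*2272840 = 6116291989400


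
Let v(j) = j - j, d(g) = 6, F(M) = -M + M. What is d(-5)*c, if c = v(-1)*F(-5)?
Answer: 0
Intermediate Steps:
F(M) = 0
v(j) = 0
c = 0 (c = 0*0 = 0)
d(-5)*c = 6*0 = 0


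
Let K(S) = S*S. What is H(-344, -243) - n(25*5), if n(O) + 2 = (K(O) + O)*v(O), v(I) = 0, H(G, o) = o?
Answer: -241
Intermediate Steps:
K(S) = S**2
n(O) = -2 (n(O) = -2 + (O**2 + O)*0 = -2 + (O + O**2)*0 = -2 + 0 = -2)
H(-344, -243) - n(25*5) = -243 - 1*(-2) = -243 + 2 = -241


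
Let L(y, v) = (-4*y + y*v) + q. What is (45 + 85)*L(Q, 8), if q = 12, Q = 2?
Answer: 2600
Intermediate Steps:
L(y, v) = 12 - 4*y + v*y (L(y, v) = (-4*y + y*v) + 12 = (-4*y + v*y) + 12 = 12 - 4*y + v*y)
(45 + 85)*L(Q, 8) = (45 + 85)*(12 - 4*2 + 8*2) = 130*(12 - 8 + 16) = 130*20 = 2600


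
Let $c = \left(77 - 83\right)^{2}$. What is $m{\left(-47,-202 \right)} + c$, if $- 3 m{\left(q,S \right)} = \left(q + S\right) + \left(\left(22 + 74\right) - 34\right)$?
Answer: $\frac{295}{3} \approx 98.333$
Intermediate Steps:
$m{\left(q,S \right)} = - \frac{62}{3} - \frac{S}{3} - \frac{q}{3}$ ($m{\left(q,S \right)} = - \frac{\left(q + S\right) + \left(\left(22 + 74\right) - 34\right)}{3} = - \frac{\left(S + q\right) + \left(96 - 34\right)}{3} = - \frac{\left(S + q\right) + 62}{3} = - \frac{62 + S + q}{3} = - \frac{62}{3} - \frac{S}{3} - \frac{q}{3}$)
$c = 36$ ($c = \left(-6\right)^{2} = 36$)
$m{\left(-47,-202 \right)} + c = \left(- \frac{62}{3} - - \frac{202}{3} - - \frac{47}{3}\right) + 36 = \left(- \frac{62}{3} + \frac{202}{3} + \frac{47}{3}\right) + 36 = \frac{187}{3} + 36 = \frac{295}{3}$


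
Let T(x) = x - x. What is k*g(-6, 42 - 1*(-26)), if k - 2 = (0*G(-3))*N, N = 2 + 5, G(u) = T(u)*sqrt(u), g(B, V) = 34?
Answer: 68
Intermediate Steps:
T(x) = 0
G(u) = 0 (G(u) = 0*sqrt(u) = 0)
N = 7
k = 2 (k = 2 + (0*0)*7 = 2 + 0*7 = 2 + 0 = 2)
k*g(-6, 42 - 1*(-26)) = 2*34 = 68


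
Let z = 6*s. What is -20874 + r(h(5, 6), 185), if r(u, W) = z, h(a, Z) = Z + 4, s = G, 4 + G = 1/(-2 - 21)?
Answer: -480660/23 ≈ -20898.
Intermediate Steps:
G = -93/23 (G = -4 + 1/(-2 - 21) = -4 + 1/(-23) = -4 - 1/23 = -93/23 ≈ -4.0435)
s = -93/23 ≈ -4.0435
h(a, Z) = 4 + Z
z = -558/23 (z = 6*(-93/23) = -558/23 ≈ -24.261)
r(u, W) = -558/23
-20874 + r(h(5, 6), 185) = -20874 - 558/23 = -480660/23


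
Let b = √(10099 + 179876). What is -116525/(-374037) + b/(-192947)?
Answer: 116525/374037 - 5*√7599/192947 ≈ 0.30927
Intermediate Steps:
b = 5*√7599 (b = √189975 = 5*√7599 ≈ 435.86)
-116525/(-374037) + b/(-192947) = -116525/(-374037) + (5*√7599)/(-192947) = -116525*(-1/374037) + (5*√7599)*(-1/192947) = 116525/374037 - 5*√7599/192947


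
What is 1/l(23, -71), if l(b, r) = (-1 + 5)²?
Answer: 1/16 ≈ 0.062500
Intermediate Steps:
l(b, r) = 16 (l(b, r) = 4² = 16)
1/l(23, -71) = 1/16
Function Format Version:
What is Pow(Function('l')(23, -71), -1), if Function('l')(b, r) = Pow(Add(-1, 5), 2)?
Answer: Rational(1, 16) ≈ 0.062500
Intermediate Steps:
Function('l')(b, r) = 16 (Function('l')(b, r) = Pow(4, 2) = 16)
Pow(Function('l')(23, -71), -1) = Pow(16, -1) = Rational(1, 16)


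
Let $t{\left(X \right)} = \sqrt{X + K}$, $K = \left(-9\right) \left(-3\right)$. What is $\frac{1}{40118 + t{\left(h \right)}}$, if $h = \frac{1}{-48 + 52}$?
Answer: $\frac{160472}{6437815587} - \frac{2 \sqrt{109}}{6437815587} \approx 2.4923 \cdot 10^{-5}$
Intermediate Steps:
$h = \frac{1}{4} \approx 0.25$
$K = 27$
$t{\left(X \right)} = \sqrt{27 + X}$ ($t{\left(X \right)} = \sqrt{X + 27} = \sqrt{27 + X}$)
$\frac{1}{40118 + t{\left(h \right)}} = \frac{1}{40118 + \sqrt{27 + \frac{1}{4}}} = \frac{1}{40118 + \sqrt{\frac{109}{4}}} = \frac{1}{40118 + \frac{\sqrt{109}}{2}}$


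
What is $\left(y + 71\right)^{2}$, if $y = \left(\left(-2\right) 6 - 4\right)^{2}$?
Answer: $106929$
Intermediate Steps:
$y = 256$ ($y = \left(-12 - 4\right)^{2} = \left(-16\right)^{2} = 256$)
$\left(y + 71\right)^{2} = \left(256 + 71\right)^{2} = 327^{2} = 106929$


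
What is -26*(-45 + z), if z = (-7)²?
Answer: -104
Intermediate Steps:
z = 49
-26*(-45 + z) = -26*(-45 + 49) = -26*4 = -104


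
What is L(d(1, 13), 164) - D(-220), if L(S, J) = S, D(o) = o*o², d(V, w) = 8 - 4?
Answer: 10648004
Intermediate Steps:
d(V, w) = 4
D(o) = o³
L(d(1, 13), 164) - D(-220) = 4 - 1*(-220)³ = 4 - 1*(-10648000) = 4 + 10648000 = 10648004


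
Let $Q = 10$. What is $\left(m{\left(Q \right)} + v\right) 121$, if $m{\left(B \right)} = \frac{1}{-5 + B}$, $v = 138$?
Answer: $\frac{83611}{5} \approx 16722.0$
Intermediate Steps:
$\left(m{\left(Q \right)} + v\right) 121 = \left(\frac{1}{-5 + 10} + 138\right) 121 = \left(\frac{1}{5} + 138\right) 121 = \frac{691}{5} \cdot 121 = \frac{83611}{5}$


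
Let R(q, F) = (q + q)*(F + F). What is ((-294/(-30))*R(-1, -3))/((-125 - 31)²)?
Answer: 49/10140 ≈ 0.0048323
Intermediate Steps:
R(q, F) = 4*F*q (R(q, F) = (2*q)*(2*F) = 4*F*q)
((-294/(-30))*R(-1, -3))/((-125 - 31)²) = ((-294/(-30))*(4*(-3)*(-1)))/((-125 - 31)²) = (-294*(-1/30)*12)/((-156)²) = ((49/5)*12)/24336 = (588/5)*(1/24336) = 49/10140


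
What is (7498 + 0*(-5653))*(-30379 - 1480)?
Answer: -238878782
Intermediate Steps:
(7498 + 0*(-5653))*(-30379 - 1480) = (7498 + 0)*(-31859) = 7498*(-31859) = -238878782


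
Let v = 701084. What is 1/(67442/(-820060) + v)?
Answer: 410030/287465438799 ≈ 1.4264e-6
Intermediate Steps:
1/(67442/(-820060) + v) = 1/(67442/(-820060) + 701084) = 1/(67442*(-1/820060) + 701084) = 1/(-33721/410030 + 701084) = 1/(287465438799/410030) = 410030/287465438799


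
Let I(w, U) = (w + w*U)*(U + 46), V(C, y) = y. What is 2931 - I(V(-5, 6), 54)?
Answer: -30069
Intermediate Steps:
I(w, U) = (46 + U)*(w + U*w) (I(w, U) = (w + U*w)*(46 + U) = (46 + U)*(w + U*w))
2931 - I(V(-5, 6), 54) = 2931 - 6*(46 + 54² + 47*54) = 2931 - 6*(46 + 2916 + 2538) = 2931 - 6*5500 = 2931 - 1*33000 = 2931 - 33000 = -30069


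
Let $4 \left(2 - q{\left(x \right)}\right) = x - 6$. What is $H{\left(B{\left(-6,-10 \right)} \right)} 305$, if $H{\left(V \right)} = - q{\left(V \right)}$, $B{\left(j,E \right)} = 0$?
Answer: $- \frac{2135}{2} \approx -1067.5$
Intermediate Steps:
$q{\left(x \right)} = \frac{7}{2} - \frac{x}{4}$ ($q{\left(x \right)} = 2 - \frac{x - 6}{4} = 2 - \frac{-6 + x}{4} = 2 - \left(- \frac{3}{2} + \frac{x}{4}\right) = \frac{7}{2} - \frac{x}{4}$)
$H{\left(V \right)} = - \frac{7}{2} + \frac{V}{4}$ ($H{\left(V \right)} = - (\frac{7}{2} - \frac{V}{4}) = - \frac{7}{2} + \frac{V}{4}$)
$H{\left(B{\left(-6,-10 \right)} \right)} 305 = \left(- \frac{7}{2} + \frac{1}{4} \cdot 0\right) 305 = \left(- \frac{7}{2} + 0\right) 305 = \left(- \frac{7}{2}\right) 305 = - \frac{2135}{2}$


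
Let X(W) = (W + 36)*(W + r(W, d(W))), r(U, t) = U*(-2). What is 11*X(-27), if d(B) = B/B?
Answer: 2673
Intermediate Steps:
d(B) = 1
r(U, t) = -2*U
X(W) = -W*(36 + W) (X(W) = (W + 36)*(W - 2*W) = (36 + W)*(-W) = -W*(36 + W))
11*X(-27) = 11*(-27*(-36 - 1*(-27))) = 11*(-27*(-36 + 27)) = 11*(-27*(-9)) = 11*243 = 2673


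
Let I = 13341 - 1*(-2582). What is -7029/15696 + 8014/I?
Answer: 1540553/27769712 ≈ 0.055476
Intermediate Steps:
I = 15923 (I = 13341 + 2582 = 15923)
-7029/15696 + 8014/I = -7029/15696 + 8014/15923 = -7029*1/15696 + 8014*(1/15923) = -781/1744 + 8014/15923 = 1540553/27769712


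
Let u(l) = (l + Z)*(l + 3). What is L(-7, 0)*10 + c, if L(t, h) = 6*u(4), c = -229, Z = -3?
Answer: 191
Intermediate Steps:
u(l) = (-3 + l)*(3 + l) (u(l) = (l - 3)*(l + 3) = (-3 + l)*(3 + l))
L(t, h) = 42 (L(t, h) = 6*(-9 + 4**2) = 6*(-9 + 16) = 6*7 = 42)
L(-7, 0)*10 + c = 42*10 - 229 = 420 - 229 = 191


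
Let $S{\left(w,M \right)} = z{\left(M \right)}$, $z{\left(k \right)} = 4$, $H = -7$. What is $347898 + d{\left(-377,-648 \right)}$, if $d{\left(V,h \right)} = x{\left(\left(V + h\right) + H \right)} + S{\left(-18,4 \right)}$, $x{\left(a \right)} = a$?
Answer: $346870$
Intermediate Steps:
$S{\left(w,M \right)} = 4$
$d{\left(V,h \right)} = -3 + V + h$ ($d{\left(V,h \right)} = \left(\left(V + h\right) - 7\right) + 4 = \left(-7 + V + h\right) + 4 = -3 + V + h$)
$347898 + d{\left(-377,-648 \right)} = 347898 - 1028 = 346870$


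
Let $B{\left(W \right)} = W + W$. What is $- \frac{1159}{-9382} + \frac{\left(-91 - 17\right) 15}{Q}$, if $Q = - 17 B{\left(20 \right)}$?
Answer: $\frac{199837}{79747} \approx 2.5059$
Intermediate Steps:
$B{\left(W \right)} = 2 W$
$Q = -680$ ($Q = - 17 \cdot 2 \cdot 20 = \left(-17\right) 40 = -680$)
$- \frac{1159}{-9382} + \frac{\left(-91 - 17\right) 15}{Q} = - \frac{1159}{-9382} + \frac{\left(-91 - 17\right) 15}{-680} = \left(-1159\right) \left(- \frac{1}{9382}\right) + \left(-108\right) 15 \left(- \frac{1}{680}\right) = \frac{1159}{9382} - - \frac{81}{34} = \frac{1159}{9382} + \frac{81}{34} = \frac{199837}{79747}$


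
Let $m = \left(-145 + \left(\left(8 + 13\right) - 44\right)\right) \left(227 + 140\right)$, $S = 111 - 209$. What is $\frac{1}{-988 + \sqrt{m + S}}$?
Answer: $- \frac{494}{518949} - \frac{i \sqrt{61754}}{1037898} \approx -0.00095192 - 0.00023943 i$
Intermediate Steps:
$S = -98$
$m = -61656$ ($m = \left(-145 + \left(21 - 44\right)\right) 367 = \left(-145 - 23\right) 367 = \left(-168\right) 367 = -61656$)
$\frac{1}{-988 + \sqrt{m + S}} = \frac{1}{-988 + \sqrt{-61656 - 98}} = \frac{1}{-988 + \sqrt{-61754}} = \frac{1}{-988 + i \sqrt{61754}}$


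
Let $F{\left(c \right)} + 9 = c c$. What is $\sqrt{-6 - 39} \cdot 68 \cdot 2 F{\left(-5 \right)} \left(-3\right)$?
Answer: $- 19584 i \sqrt{5} \approx - 43791.0 i$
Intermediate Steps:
$F{\left(c \right)} = -9 + c^{2}$ ($F{\left(c \right)} = -9 + c c = -9 + c^{2}$)
$\sqrt{-6 - 39} \cdot 68 \cdot 2 F{\left(-5 \right)} \left(-3\right) = \sqrt{-6 - 39} \cdot 68 \cdot 2 \left(-9 + \left(-5\right)^{2}\right) \left(-3\right) = \sqrt{-45} \cdot 68 \cdot 2 \left(-9 + 25\right) \left(-3\right) = 3 i \sqrt{5} \cdot 68 \cdot 2 \cdot 16 \left(-3\right) = 204 i \sqrt{5} \cdot 32 \left(-3\right) = 204 i \sqrt{5} \left(-96\right) = - 19584 i \sqrt{5}$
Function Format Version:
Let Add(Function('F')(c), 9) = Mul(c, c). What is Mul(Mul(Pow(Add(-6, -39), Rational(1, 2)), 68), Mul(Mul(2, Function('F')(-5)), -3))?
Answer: Mul(-19584, I, Pow(5, Rational(1, 2))) ≈ Mul(-43791., I)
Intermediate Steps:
Function('F')(c) = Add(-9, Pow(c, 2)) (Function('F')(c) = Add(-9, Mul(c, c)) = Add(-9, Pow(c, 2)))
Mul(Mul(Pow(Add(-6, -39), Rational(1, 2)), 68), Mul(Mul(2, Function('F')(-5)), -3)) = Mul(Mul(Pow(Add(-6, -39), Rational(1, 2)), 68), Mul(Mul(2, Add(-9, Pow(-5, 2))), -3)) = Mul(Mul(Pow(-45, Rational(1, 2)), 68), Mul(Mul(2, Add(-9, 25)), -3)) = Mul(Mul(Mul(3, I, Pow(5, Rational(1, 2))), 68), Mul(Mul(2, 16), -3)) = Mul(Mul(204, I, Pow(5, Rational(1, 2))), Mul(32, -3)) = Mul(Mul(204, I, Pow(5, Rational(1, 2))), -96) = Mul(-19584, I, Pow(5, Rational(1, 2)))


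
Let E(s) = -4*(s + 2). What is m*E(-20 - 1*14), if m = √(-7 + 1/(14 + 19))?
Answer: 128*I*√7590/33 ≈ 337.92*I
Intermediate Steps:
m = I*√7590/33 (m = √(-7 + 1/33) = √(-230/33) = I*√7590/33 ≈ 2.64*I)
E(s) = -8 - 4*s (E(s) = -4*(2 + s) = -8 - 4*s)
m*E(-20 - 1*14) = (I*√7590/33)*(-8 - 4*(-20 - 1*14)) = (I*√7590/33)*(-8 - 4*(-20 - 14)) = (I*√7590/33)*(-8 - 4*(-34)) = (I*√7590/33)*(-8 + 136) = (I*√7590/33)*128 = 128*I*√7590/33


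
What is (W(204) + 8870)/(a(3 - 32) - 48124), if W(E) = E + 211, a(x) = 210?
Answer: -9285/47914 ≈ -0.19378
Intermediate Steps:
W(E) = 211 + E
(W(204) + 8870)/(a(3 - 32) - 48124) = ((211 + 204) + 8870)/(210 - 48124) = (415 + 8870)/(-47914) = 9285*(-1/47914) = -9285/47914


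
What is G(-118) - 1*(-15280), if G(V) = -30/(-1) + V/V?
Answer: 15311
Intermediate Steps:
G(V) = 31 (G(V) = -30*(-1) + 1 = 30 + 1 = 31)
G(-118) - 1*(-15280) = 31 - 1*(-15280) = 31 + 15280 = 15311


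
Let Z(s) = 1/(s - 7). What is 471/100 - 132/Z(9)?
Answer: -25929/100 ≈ -259.29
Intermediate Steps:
Z(s) = 1/(-7 + s)
471/100 - 132/Z(9) = 471/100 - 132/(1/(-7 + 9)) = 471*(1/100) - 132/(1/2) = 471/100 - 132/½ = 471/100 - 132*2 = 471/100 - 264 = -25929/100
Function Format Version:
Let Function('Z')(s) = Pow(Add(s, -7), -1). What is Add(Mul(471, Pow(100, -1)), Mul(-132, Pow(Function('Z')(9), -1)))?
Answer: Rational(-25929, 100) ≈ -259.29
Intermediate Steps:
Function('Z')(s) = Pow(Add(-7, s), -1)
Add(Mul(471, Pow(100, -1)), Mul(-132, Pow(Function('Z')(9), -1))) = Add(Mul(471, Pow(100, -1)), Mul(-132, Pow(Pow(Add(-7, 9), -1), -1))) = Add(Mul(471, Rational(1, 100)), Mul(-132, Pow(Pow(2, -1), -1))) = Add(Rational(471, 100), Mul(-132, Pow(Rational(1, 2), -1))) = Add(Rational(471, 100), Mul(-132, 2)) = Add(Rational(471, 100), -264) = Rational(-25929, 100)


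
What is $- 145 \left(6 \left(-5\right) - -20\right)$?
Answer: $1450$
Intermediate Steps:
$- 145 \left(6 \left(-5\right) - -20\right) = - 145 \left(-30 + 20\right) = \left(-145\right) \left(-10\right) = 1450$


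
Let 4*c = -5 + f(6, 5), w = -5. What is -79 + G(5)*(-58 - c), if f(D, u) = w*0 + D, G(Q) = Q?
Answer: -1481/4 ≈ -370.25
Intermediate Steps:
f(D, u) = D (f(D, u) = -5*0 + D = 0 + D = D)
c = ¼ (c = (-5 + 6)/4 = (¼)*1 = ¼ ≈ 0.25000)
-79 + G(5)*(-58 - c) = -79 + 5*(-58 - 1*¼) = -79 + 5*(-58 - ¼) = -79 + 5*(-233/4) = -79 - 1165/4 = -1481/4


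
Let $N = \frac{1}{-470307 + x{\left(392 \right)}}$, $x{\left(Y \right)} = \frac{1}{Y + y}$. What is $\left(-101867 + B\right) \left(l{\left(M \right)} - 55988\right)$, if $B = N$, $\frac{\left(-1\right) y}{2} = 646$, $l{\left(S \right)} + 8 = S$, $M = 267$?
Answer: $\frac{2402916722107783043}{423276301} \approx 5.6769 \cdot 10^{9}$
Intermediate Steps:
$l{\left(S \right)} = -8 + S$
$y = -1292$ ($y = \left(-2\right) 646 = -1292$)
$x{\left(Y \right)} = \frac{1}{-1292 + Y}$ ($x{\left(Y \right)} = \frac{1}{Y - 1292} = \frac{1}{-1292 + Y}$)
$N = - \frac{900}{423276301}$ ($N = \frac{1}{-470307 + \frac{1}{-1292 + 392}} = \frac{1}{-470307 + \frac{1}{-900}} = \frac{1}{-470307 - \frac{1}{900}} = \frac{1}{- \frac{423276301}{900}} = - \frac{900}{423276301} \approx -2.1263 \cdot 10^{-6}$)
$B = - \frac{900}{423276301} \approx -2.1263 \cdot 10^{-6}$
$\left(-101867 + B\right) \left(l{\left(M \right)} - 55988\right) = \left(-101867 - \frac{900}{423276301}\right) \left(\left(-8 + 267\right) - 55988\right) = - \frac{43117886954867 \left(259 - 55988\right)}{423276301} = \left(- \frac{43117886954867}{423276301}\right) \left(-55729\right) = \frac{2402916722107783043}{423276301}$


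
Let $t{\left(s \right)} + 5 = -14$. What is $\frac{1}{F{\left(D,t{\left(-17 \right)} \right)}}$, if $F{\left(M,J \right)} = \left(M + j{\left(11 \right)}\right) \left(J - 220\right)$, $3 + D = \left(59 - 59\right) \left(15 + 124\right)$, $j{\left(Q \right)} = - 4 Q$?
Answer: $\frac{1}{11233} \approx 8.9023 \cdot 10^{-5}$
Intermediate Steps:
$t{\left(s \right)} = -19$ ($t{\left(s \right)} = -5 - 14 = -19$)
$D = -3$ ($D = -3 + \left(59 - 59\right) \left(15 + 124\right) = -3 + 0 \cdot 139 = -3 + 0 = -3$)
$F{\left(M,J \right)} = \left(-220 + J\right) \left(-44 + M\right)$ ($F{\left(M,J \right)} = \left(M - 44\right) \left(J - 220\right) = \left(M - 44\right) \left(-220 + J\right) = \left(-44 + M\right) \left(-220 + J\right) = \left(-220 + J\right) \left(-44 + M\right)$)
$\frac{1}{F{\left(D,t{\left(-17 \right)} \right)}} = \frac{1}{9680 - -660 - -836 - -57} = \frac{1}{9680 + 660 + 836 + 57} = \frac{1}{11233}$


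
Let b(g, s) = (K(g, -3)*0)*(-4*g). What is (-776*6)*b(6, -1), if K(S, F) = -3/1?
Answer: 0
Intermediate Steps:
K(S, F) = -3 (K(S, F) = -3*1 = -3)
b(g, s) = 0 (b(g, s) = (-3*0)*(-4*g) = 0*(-4*g) = 0)
(-776*6)*b(6, -1) = -776*6*0 = -4656*0 = 0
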